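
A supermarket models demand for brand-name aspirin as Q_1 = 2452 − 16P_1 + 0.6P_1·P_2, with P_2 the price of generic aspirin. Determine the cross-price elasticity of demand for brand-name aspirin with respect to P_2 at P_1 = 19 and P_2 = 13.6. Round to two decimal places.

At P_1 = 19 and P_2 = 13.6: Q_1 = 2303.04.
∂Q_1/∂P_2 = 0.6P_1 = 0.6(19) = 11.4000.
ε = (∂Q_1/∂P_2)(P_2/Q_1) = 11.4000 × (13.6/2303.04) ≈ 0.07.
ε > 0: substitutes.

0.07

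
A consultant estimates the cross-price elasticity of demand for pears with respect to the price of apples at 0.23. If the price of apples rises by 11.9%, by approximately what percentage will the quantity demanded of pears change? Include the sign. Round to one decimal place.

%ΔQ ≈ ε × %ΔP of apples = 0.23 × (11.9%) = 2.7%.

2.7%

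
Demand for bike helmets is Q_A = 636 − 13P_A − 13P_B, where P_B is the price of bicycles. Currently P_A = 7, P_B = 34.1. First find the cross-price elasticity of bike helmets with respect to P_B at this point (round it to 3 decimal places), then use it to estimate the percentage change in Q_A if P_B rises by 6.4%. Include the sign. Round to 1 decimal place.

At P_A = 7, P_B = 34.1: Q_A = 101.7.
∂Q_A/∂P_B = -13.
ε = (∂Q_A/∂P_B)(P_B/Q_A) = -13.0000 × 34.1/101.7 ≈ -4.359.
%ΔQ_A ≈ ε × %ΔP_B = -4.359 × (6.4%) = -27.9%.

-27.9%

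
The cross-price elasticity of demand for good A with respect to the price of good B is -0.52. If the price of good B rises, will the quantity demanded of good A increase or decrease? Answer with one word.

decrease

ε < 0 and the price of good B rises, so the quantity of good A moves in the opposite direction: it decreases.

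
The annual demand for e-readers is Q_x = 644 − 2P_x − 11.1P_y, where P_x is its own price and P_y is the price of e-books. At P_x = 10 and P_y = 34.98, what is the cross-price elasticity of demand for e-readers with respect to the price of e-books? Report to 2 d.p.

At P_x = 10 and P_y = 34.98: Q_x = 235.722.
∂Q_x/∂P_y = -11.1.
ε = (∂Q_x/∂P_y)(P_y/Q_x) = -11.1 × (34.98/235.722) ≈ -1.65.

-1.65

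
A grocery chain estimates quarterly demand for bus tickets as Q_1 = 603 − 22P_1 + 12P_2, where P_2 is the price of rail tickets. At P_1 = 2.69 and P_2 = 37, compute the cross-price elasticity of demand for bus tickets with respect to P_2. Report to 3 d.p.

0.449

At P_1 = 2.69 and P_2 = 37: Q_1 = 987.82.
∂Q_1/∂P_2 = 12.
ε = (∂Q_1/∂P_2)(P_2/Q_1) = 12 × (37/987.82) ≈ 0.449.
Since ε > 0, bus tickets and rail tickets are substitutes.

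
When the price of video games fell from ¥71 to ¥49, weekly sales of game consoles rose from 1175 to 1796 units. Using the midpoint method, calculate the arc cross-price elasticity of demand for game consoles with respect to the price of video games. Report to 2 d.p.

ΔQ_A = 1796 − 1175 = 621; ΔP_B = 49 − 71 = -22.
Midpoints: Q̄_A = 1485.5, P̄_B = 60.00.
ε = (ΔQ_A/Q̄_A)/(ΔP_B/P̄_B) = (621/1485.5)/(-22/60.00) ≈ -1.14.

-1.14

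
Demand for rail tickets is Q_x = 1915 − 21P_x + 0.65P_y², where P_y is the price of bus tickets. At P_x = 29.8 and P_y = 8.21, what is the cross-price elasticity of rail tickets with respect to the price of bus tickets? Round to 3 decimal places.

At P_x = 29.8 and P_y = 8.21: Q_x = 1333.013.
∂Q_x/∂P_y = 1.3P_y = 1.3(8.21) = 10.6730.
ε = (∂Q_x/∂P_y)(P_y/Q_x) = 10.6730 × (8.21/1333.013) ≈ 0.066.
ε > 0: substitutes.

0.066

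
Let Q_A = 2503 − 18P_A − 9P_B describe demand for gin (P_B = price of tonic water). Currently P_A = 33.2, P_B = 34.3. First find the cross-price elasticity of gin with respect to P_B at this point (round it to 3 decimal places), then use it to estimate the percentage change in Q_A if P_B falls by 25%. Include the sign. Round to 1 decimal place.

At P_A = 33.2, P_B = 34.3: Q_A = 1596.7.
∂Q_A/∂P_B = -9.
ε = (∂Q_A/∂P_B)(P_B/Q_A) = -9.0000 × 34.3/1596.7 ≈ -0.193.
%ΔQ_A ≈ ε × %ΔP_B = -0.193 × (-25%) = 4.8%.

4.8%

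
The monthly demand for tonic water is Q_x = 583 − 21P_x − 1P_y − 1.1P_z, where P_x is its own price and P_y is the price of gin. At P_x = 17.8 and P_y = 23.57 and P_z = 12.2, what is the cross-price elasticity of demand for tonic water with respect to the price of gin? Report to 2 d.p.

At P_x = 17.8 and P_y = 23.57 and P_z = 12.2: Q_x = 172.21.
∂Q_x/∂P_y = -1.
ε = (∂Q_x/∂P_y)(P_y/Q_x) = -1 × (23.57/172.21) ≈ -0.14.

-0.14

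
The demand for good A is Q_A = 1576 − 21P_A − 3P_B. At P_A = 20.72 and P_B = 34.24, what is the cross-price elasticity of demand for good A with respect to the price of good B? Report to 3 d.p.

-0.099

At P_A = 20.72 and P_B = 34.24: Q_A = 1038.16.
∂Q_A/∂P_B = -3.
ε = (∂Q_A/∂P_B)(P_B/Q_A) = -3 × (34.24/1038.16) ≈ -0.099.
Since ε < 0, good A and good B are complements.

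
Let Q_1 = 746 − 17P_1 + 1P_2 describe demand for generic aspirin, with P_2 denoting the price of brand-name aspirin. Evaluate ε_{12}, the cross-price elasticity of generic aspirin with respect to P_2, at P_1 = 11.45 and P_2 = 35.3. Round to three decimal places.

0.060

At P_1 = 11.45 and P_2 = 35.3: Q_1 = 586.65.
∂Q_1/∂P_2 = 1.
ε = (∂Q_1/∂P_2)(P_2/Q_1) = 1 × (35.3/586.65) ≈ 0.060.
Since ε > 0, generic aspirin and brand-name aspirin are substitutes.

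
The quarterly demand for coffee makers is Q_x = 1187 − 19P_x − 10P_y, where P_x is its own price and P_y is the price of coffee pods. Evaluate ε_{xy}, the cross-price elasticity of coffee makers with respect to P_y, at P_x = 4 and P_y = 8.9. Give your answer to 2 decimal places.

At P_x = 4 and P_y = 8.9: Q_x = 1022.
∂Q_x/∂P_y = -10.
ε = (∂Q_x/∂P_y)(P_y/Q_x) = -10 × (8.9/1022) ≈ -0.09.

-0.09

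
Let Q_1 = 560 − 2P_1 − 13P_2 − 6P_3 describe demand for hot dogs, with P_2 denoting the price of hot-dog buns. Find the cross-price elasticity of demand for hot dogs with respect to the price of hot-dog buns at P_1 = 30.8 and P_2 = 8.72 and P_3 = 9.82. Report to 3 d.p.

-0.348

At P_1 = 30.8 and P_2 = 8.72 and P_3 = 9.82: Q_1 = 326.12.
∂Q_1/∂P_2 = -13.
ε = (∂Q_1/∂P_2)(P_2/Q_1) = -13 × (8.72/326.12) ≈ -0.348.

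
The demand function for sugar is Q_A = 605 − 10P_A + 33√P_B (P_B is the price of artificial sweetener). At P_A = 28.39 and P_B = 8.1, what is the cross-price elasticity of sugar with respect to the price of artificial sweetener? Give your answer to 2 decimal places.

At P_A = 28.39 and P_B = 8.1: Q_A = 415.020.
∂Q_A/∂P_B = 33/(2√P_B) = 33/(2√8.1) = 5.7975.
ε = (∂Q_A/∂P_B)(P_B/Q_A) = 5.7975 × (8.1/415.020) ≈ 0.11.

0.11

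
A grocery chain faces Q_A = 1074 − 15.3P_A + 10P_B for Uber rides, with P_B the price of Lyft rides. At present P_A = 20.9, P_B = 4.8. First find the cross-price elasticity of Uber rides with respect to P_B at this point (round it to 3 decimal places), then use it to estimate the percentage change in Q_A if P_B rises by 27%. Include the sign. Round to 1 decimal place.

1.6%

At P_A = 20.9, P_B = 4.8: Q_A = 802.23.
∂Q_A/∂P_B = 10.
ε = (∂Q_A/∂P_B)(P_B/Q_A) = 10.0000 × 4.8/802.23 ≈ 0.060.
%ΔQ_A ≈ ε × %ΔP_B = 0.060 × (27%) = 1.6%.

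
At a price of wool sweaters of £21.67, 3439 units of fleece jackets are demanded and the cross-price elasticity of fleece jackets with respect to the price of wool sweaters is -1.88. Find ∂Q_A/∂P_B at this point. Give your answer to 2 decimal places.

ε = (∂Q_A/∂P_B)·(P_B/Q_A) ⇒ ∂Q_A/∂P_B = ε·Q_A/P_B = -1.88 × 3439/21.67 ≈ -298.35.

-298.35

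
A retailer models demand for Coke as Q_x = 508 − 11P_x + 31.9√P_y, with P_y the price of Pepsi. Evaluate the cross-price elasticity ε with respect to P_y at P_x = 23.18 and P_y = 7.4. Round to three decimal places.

0.128

At P_x = 23.18 and P_y = 7.4: Q_x = 339.797.
∂Q_x/∂P_y = 31.9/(2√P_y) = 31.9/(2√7.4) = 5.8633.
ε = (∂Q_x/∂P_y)(P_y/Q_x) = 5.8633 × (7.4/339.797) ≈ 0.128.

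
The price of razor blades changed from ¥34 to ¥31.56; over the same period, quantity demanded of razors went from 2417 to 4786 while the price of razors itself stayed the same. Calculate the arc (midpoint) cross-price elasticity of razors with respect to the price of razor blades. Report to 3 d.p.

ΔQ_A = 4786 − 2417 = 2369; ΔP_B = 31.56 − 34 = -2.44.
Midpoints: Q̄_A = 3601.5, P̄_B = 32.78.
ε = (ΔQ_A/Q̄_A)/(ΔP_B/P̄_B) = (2369/3601.5)/(-2.44/32.78) ≈ -8.837.
ε < 0: razors and razor blades are complements.

-8.837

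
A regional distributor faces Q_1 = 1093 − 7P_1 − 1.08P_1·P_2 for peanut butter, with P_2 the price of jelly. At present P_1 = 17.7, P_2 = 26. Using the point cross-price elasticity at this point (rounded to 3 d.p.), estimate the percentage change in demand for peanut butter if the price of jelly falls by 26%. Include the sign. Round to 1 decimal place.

27.4%

At P_1 = 17.7, P_2 = 26: Q_1 = 472.084.
∂Q_1/∂P_2 = -1.08P_1 = -19.1160.
ε = (∂Q_1/∂P_2)(P_2/Q_1) = -19.1160 × 26/472.084 ≈ -1.053.
%ΔQ_1 ≈ ε × %ΔP_2 = -1.053 × (-26%) = 27.4%.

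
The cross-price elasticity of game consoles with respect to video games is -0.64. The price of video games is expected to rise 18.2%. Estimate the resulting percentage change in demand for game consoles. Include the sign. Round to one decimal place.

-11.6%

%ΔQ ≈ ε × %ΔP of video games = -0.64 × (18.2%) = -11.6%.
Demand for game consoles falls by about 11.6%.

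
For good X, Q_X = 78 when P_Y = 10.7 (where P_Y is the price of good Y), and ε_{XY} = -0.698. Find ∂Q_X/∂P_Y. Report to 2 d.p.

-5.09

ε = (∂Q_X/∂P_Y)·(P_Y/Q_X) ⇒ ∂Q_X/∂P_Y = ε·Q_X/P_Y = -0.698 × 78/10.7 ≈ -5.09.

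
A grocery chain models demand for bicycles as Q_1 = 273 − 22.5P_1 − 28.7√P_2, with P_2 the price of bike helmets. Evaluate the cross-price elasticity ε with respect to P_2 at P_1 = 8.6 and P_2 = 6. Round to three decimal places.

At P_1 = 8.6 and P_2 = 6: Q_1 = 9.200.
∂Q_1/∂P_2 = -28.7/(2√P_2) = -28.7/(2√6) = -5.8584.
ε = (∂Q_1/∂P_2)(P_2/Q_1) = -5.8584 × (6/9.200) ≈ -3.821.

-3.821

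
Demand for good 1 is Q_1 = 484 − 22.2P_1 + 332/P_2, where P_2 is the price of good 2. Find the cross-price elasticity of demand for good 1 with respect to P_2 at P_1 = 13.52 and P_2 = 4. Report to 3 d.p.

-0.311

At P_1 = 13.52 and P_2 = 4: Q_1 = 266.856.
∂Q_1/∂P_2 = −332/P_2² = -20.7500.
ε = (∂Q_1/∂P_2)(P_2/Q_1) = -20.7500 × (4/266.856) ≈ -0.311.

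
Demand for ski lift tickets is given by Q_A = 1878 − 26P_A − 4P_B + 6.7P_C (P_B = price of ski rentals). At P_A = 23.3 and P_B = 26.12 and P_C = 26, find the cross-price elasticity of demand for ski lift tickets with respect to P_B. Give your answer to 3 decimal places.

At P_A = 23.3 and P_B = 26.12 and P_C = 26: Q_A = 1341.92.
∂Q_A/∂P_B = -4.
ε = (∂Q_A/∂P_B)(P_B/Q_A) = -4 × (26.12/1341.92) ≈ -0.078.

-0.078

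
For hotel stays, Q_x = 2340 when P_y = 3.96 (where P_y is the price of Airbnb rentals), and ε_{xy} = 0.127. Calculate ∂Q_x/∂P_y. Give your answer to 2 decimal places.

75.05

ε = (∂Q_x/∂P_y)·(P_y/Q_x) ⇒ ∂Q_x/∂P_y = ε·Q_x/P_y = 0.127 × 2340/3.96 ≈ 75.05.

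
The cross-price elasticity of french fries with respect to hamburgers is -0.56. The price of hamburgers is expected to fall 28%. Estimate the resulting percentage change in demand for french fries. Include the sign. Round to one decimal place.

15.7%

%ΔQ ≈ ε × %ΔP of hamburgers = -0.56 × (-28%) = 15.7%.
Demand for french fries rises by about 15.7%.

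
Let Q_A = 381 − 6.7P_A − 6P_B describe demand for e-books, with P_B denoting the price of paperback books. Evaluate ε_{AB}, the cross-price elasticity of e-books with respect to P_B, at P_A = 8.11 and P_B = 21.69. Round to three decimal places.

At P_A = 8.11 and P_B = 21.69: Q_A = 196.523.
∂Q_A/∂P_B = -6.
ε = (∂Q_A/∂P_B)(P_B/Q_A) = -6 × (21.69/196.523) ≈ -0.662.
Since ε < 0, e-books and paperback books are complements.

-0.662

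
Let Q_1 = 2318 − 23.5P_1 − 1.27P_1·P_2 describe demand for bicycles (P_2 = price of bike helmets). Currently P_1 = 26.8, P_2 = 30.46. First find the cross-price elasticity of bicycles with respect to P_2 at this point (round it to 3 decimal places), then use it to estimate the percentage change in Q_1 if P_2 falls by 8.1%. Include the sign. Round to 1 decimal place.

At P_1 = 26.8, P_2 = 30.46: Q_1 = 651.463.
∂Q_1/∂P_2 = -1.27P_1 = -34.0360.
ε = (∂Q_1/∂P_2)(P_2/Q_1) = -34.0360 × 30.46/651.463 ≈ -1.591.
%ΔQ_1 ≈ ε × %ΔP_2 = -1.591 × (-8.1%) = 12.9%.

12.9%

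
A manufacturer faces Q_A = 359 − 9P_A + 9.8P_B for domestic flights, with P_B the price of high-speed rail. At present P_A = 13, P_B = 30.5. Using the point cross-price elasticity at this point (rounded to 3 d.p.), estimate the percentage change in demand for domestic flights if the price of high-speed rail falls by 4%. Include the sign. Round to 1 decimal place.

At P_A = 13, P_B = 30.5: Q_A = 540.9.
∂Q_A/∂P_B = 9.8.
ε = (∂Q_A/∂P_B)(P_B/Q_A) = 9.8000 × 30.5/540.9 ≈ 0.553.
%ΔQ_A ≈ ε × %ΔP_B = 0.553 × (-4%) = -2.2%.

-2.2%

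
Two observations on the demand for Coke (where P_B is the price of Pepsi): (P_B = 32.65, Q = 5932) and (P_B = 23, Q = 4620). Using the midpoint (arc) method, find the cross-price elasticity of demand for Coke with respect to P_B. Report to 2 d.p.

0.72

ΔQ_A = 4620 − 5932 = -1312; ΔP_B = 23 − 32.65 = -9.65.
Midpoints: Q̄_A = 5276.0, P̄_B = 27.82.
ε = (ΔQ_A/Q̄_A)/(ΔP_B/P̄_B) = (-1312/5276.0)/(-9.65/27.82) ≈ 0.72.
ε > 0: Coke and Pepsi are substitutes.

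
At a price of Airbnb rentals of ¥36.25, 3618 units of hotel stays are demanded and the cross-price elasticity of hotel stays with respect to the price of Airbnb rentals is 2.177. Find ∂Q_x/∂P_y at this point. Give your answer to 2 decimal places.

217.28

ε = (∂Q_x/∂P_y)·(P_y/Q_x) ⇒ ∂Q_x/∂P_y = ε·Q_x/P_y = 2.177 × 3618/36.25 ≈ 217.28.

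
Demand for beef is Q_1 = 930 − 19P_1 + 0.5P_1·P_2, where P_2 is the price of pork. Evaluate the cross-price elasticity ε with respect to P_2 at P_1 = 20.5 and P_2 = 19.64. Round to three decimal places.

At P_1 = 20.5 and P_2 = 19.64: Q_1 = 741.81.
∂Q_1/∂P_2 = 0.5P_1 = 0.5(20.5) = 10.2500.
ε = (∂Q_1/∂P_2)(P_2/Q_1) = 10.2500 × (19.64/741.81) ≈ 0.271.

0.271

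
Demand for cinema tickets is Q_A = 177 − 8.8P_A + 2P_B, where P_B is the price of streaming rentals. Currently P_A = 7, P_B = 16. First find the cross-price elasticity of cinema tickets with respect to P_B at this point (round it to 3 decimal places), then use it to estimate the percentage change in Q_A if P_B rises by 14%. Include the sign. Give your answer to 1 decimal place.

At P_A = 7, P_B = 16: Q_A = 147.4.
∂Q_A/∂P_B = 2.
ε = (∂Q_A/∂P_B)(P_B/Q_A) = 2.0000 × 16/147.4 ≈ 0.217.
%ΔQ_A ≈ ε × %ΔP_B = 0.217 × (14%) = 3.0%.

3.0%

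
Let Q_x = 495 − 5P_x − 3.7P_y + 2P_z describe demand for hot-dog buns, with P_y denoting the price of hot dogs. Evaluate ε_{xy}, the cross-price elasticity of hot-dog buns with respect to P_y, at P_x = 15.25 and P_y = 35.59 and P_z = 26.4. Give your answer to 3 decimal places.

At P_x = 15.25 and P_y = 35.59 and P_z = 26.4: Q_x = 339.867.
∂Q_x/∂P_y = -3.7.
ε = (∂Q_x/∂P_y)(P_y/Q_x) = -3.7 × (35.59/339.867) ≈ -0.387.

-0.387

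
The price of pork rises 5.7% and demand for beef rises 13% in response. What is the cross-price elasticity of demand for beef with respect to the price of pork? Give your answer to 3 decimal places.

ε = (%ΔQ of beef) / (%ΔP of pork) = (13%) / (5.7%) ≈ 2.281.
Positive cross-price elasticity: substitutes.

2.281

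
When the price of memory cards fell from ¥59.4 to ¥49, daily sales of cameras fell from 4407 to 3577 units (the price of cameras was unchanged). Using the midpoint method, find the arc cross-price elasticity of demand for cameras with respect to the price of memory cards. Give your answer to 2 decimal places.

ΔQ_A = 3577 − 4407 = -830; ΔP_B = 49 − 59.4 = -10.4.
Midpoints: Q̄_A = 3992.0, P̄_B = 54.20.
ε = (ΔQ_A/Q̄_A)/(ΔP_B/P̄_B) = (-830/3992.0)/(-10.4/54.20) ≈ 1.08.
ε > 0: cameras and memory cards are substitutes.

1.08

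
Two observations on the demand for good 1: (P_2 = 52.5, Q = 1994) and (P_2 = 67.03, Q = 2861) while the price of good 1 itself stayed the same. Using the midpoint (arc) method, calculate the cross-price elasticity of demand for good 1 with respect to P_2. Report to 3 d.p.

ΔQ_1 = 2861 − 1994 = 867; ΔP_2 = 67.03 − 52.5 = 14.53.
Midpoints: Q̄_1 = 2427.5, P̄_2 = 59.77.
ε = (ΔQ_1/Q̄_1)/(ΔP_2/P̄_2) = (867/2427.5)/(14.53/59.77) ≈ 1.469.

1.469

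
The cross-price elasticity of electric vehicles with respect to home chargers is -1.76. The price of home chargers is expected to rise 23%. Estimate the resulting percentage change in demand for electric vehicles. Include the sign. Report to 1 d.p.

-40.5%

%ΔQ ≈ ε × %ΔP of home chargers = -1.76 × (23%) = -40.5%.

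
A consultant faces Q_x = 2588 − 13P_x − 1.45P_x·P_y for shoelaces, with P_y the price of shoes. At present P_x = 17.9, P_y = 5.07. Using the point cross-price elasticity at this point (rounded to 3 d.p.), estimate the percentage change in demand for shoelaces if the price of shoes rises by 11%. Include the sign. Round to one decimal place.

-0.6%

At P_x = 17.9, P_y = 5.07: Q_x = 2223.708.
∂Q_x/∂P_y = -1.45P_x = -25.9550.
ε = (∂Q_x/∂P_y)(P_y/Q_x) = -25.9550 × 5.07/2223.708 ≈ -0.059.
%ΔQ_x ≈ ε × %ΔP_y = -0.059 × (11%) = -0.6%.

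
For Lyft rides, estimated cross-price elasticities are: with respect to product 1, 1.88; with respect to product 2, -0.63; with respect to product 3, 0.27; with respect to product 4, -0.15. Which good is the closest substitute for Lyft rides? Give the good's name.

Substitutes have ε > 0. Among the positive values, 1.88 (product 1) is largest.

product 1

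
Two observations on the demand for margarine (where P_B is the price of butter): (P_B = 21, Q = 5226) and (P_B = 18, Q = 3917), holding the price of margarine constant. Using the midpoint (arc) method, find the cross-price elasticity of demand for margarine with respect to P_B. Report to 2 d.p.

1.86

ΔQ_A = 3917 − 5226 = -1309; ΔP_B = 18 − 21 = -3.
Midpoints: Q̄_A = 4571.5, P̄_B = 19.50.
ε = (ΔQ_A/Q̄_A)/(ΔP_B/P̄_B) = (-1309/4571.5)/(-3/19.50) ≈ 1.86.
ε > 0: margarine and butter are substitutes.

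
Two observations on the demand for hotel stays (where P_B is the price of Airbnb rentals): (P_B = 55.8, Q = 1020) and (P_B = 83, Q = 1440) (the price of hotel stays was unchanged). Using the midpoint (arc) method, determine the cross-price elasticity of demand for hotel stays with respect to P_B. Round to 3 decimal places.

ΔQ_A = 1440 − 1020 = 420; ΔP_B = 83 − 55.8 = 27.2.
Midpoints: Q̄_A = 1230.0, P̄_B = 69.40.
ε = (ΔQ_A/Q̄_A)/(ΔP_B/P̄_B) = (420/1230.0)/(27.2/69.40) ≈ 0.871.
ε > 0: hotel stays and Airbnb rentals are substitutes.

0.871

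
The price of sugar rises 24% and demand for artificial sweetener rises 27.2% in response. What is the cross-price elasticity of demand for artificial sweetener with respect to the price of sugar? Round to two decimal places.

1.13

ε = (%ΔQ of artificial sweetener) / (%ΔP of sugar) = (27.2%) / (24%) ≈ 1.13.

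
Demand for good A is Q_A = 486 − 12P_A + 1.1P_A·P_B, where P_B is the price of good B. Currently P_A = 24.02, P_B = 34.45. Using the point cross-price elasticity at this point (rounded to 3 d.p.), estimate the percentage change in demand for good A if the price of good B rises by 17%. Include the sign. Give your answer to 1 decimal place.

At P_A = 24.02, P_B = 34.45: Q_A = 1107.998.
∂Q_A/∂P_B = 1.1P_A = 26.4220.
ε = (∂Q_A/∂P_B)(P_B/Q_A) = 26.4220 × 34.45/1107.998 ≈ 0.822.
%ΔQ_A ≈ ε × %ΔP_B = 0.822 × (17%) = 14.0%.

14.0%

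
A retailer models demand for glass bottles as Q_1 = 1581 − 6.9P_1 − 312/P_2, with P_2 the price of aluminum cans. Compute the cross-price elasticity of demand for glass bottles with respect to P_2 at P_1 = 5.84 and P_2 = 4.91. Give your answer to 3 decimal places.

0.043

At P_1 = 5.84 and P_2 = 4.91: Q_1 = 1477.160.
∂Q_1/∂P_2 = 312/P_2² = 12.9417.
ε = (∂Q_1/∂P_2)(P_2/Q_1) = 12.9417 × (4.91/1477.160) ≈ 0.043.
ε > 0: substitutes.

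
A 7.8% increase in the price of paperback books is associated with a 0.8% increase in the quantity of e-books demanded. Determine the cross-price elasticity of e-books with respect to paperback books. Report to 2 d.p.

0.10

ε = (%ΔQ of e-books) / (%ΔP of paperback books) = (0.8%) / (7.8%) ≈ 0.10.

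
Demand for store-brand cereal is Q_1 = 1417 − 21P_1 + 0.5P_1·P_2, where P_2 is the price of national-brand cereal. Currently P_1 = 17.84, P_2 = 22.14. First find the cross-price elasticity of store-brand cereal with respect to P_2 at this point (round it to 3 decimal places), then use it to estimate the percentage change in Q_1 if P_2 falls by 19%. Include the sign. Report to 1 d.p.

At P_1 = 17.84, P_2 = 22.14: Q_1 = 1239.849.
∂Q_1/∂P_2 = 0.5P_1 = 8.9200.
ε = (∂Q_1/∂P_2)(P_2/Q_1) = 8.9200 × 22.14/1239.849 ≈ 0.159.
%ΔQ_1 ≈ ε × %ΔP_2 = 0.159 × (-19%) = -3.0%.

-3.0%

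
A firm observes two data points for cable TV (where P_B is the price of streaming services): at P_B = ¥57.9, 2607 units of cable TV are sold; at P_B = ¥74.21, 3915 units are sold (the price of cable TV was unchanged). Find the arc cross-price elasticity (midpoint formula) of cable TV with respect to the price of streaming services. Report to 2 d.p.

ΔQ_A = 3915 − 2607 = 1308; ΔP_B = 74.21 − 57.9 = 16.31.
Midpoints: Q̄_A = 3261.0, P̄_B = 66.05.
ε = (ΔQ_A/Q̄_A)/(ΔP_B/P̄_B) = (1308/3261.0)/(16.31/66.05) ≈ 1.62.

1.62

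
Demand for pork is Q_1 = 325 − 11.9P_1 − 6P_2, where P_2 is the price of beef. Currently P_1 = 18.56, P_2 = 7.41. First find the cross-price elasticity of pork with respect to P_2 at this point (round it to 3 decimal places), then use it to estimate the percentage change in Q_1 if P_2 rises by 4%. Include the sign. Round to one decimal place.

At P_1 = 18.56, P_2 = 7.41: Q_1 = 59.676.
∂Q_1/∂P_2 = -6.
ε = (∂Q_1/∂P_2)(P_2/Q_1) = -6.0000 × 7.41/59.676 ≈ -0.745.
%ΔQ_1 ≈ ε × %ΔP_2 = -0.745 × (4%) = -3.0%.

-3.0%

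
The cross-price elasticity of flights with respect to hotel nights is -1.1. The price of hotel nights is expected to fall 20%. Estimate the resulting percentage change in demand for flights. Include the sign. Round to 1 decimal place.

22.0%

%ΔQ ≈ ε × %ΔP of hotel nights = -1.1 × (-20%) = 22.0%.
Demand for flights rises by about 22.0%.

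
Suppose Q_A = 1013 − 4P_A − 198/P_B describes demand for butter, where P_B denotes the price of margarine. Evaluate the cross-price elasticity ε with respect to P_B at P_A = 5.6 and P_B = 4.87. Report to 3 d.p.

0.043

At P_A = 5.6 and P_B = 4.87: Q_A = 949.943.
∂Q_A/∂P_B = 198/P_B² = 8.3485.
ε = (∂Q_A/∂P_B)(P_B/Q_A) = 8.3485 × (4.87/949.943) ≈ 0.043.
ε > 0: substitutes.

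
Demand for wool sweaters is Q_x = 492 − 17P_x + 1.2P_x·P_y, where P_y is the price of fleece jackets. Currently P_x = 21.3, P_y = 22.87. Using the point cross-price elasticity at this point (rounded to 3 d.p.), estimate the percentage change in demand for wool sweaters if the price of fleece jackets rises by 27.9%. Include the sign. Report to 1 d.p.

22.8%

At P_x = 21.3, P_y = 22.87: Q_x = 714.457.
∂Q_x/∂P_y = 1.2P_x = 25.5600.
ε = (∂Q_x/∂P_y)(P_y/Q_x) = 25.5600 × 22.87/714.457 ≈ 0.818.
%ΔQ_x ≈ ε × %ΔP_y = 0.818 × (27.9%) = 22.8%.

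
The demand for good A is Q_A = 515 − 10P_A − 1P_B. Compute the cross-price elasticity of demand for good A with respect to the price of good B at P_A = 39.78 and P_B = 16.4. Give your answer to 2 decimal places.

At P_A = 39.78 and P_B = 16.4: Q_A = 100.8.
∂Q_A/∂P_B = -1.
ε = (∂Q_A/∂P_B)(P_B/Q_A) = -1 × (16.4/100.8) ≈ -0.16.

-0.16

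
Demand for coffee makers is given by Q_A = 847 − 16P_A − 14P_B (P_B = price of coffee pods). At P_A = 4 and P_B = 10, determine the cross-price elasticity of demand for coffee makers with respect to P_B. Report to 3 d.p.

-0.218

At P_A = 4 and P_B = 10: Q_A = 643.
∂Q_A/∂P_B = -14.
ε = (∂Q_A/∂P_B)(P_B/Q_A) = -14 × (10/643) ≈ -0.218.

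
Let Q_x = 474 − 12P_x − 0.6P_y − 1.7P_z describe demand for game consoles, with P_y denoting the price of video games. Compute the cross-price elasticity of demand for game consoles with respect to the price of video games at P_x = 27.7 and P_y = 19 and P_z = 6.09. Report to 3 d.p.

At P_x = 27.7 and P_y = 19 and P_z = 6.09: Q_x = 119.847.
∂Q_x/∂P_y = -0.6.
ε = (∂Q_x/∂P_y)(P_y/Q_x) = -0.6 × (19/119.847) ≈ -0.095.
Since ε < 0, game consoles and video games are complements.

-0.095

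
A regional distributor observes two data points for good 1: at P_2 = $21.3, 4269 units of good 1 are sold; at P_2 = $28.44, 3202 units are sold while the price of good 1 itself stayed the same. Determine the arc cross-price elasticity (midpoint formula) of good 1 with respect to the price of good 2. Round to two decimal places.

ΔQ_1 = 3202 − 4269 = -1067; ΔP_2 = 28.44 − 21.3 = 7.14.
Midpoints: Q̄_1 = 3735.5, P̄_2 = 24.87.
ε = (ΔQ_1/Q̄_1)/(ΔP_2/P̄_2) = (-1067/3735.5)/(7.14/24.87) ≈ -0.99.
ε < 0: good 1 and good 2 are complements.

-0.99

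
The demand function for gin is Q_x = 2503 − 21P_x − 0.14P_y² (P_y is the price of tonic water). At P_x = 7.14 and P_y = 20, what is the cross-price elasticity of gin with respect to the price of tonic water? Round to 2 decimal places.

At P_x = 7.14 and P_y = 20: Q_x = 2297.06.
∂Q_x/∂P_y = -0.28P_y = -0.28(20) = -5.6000.
ε = (∂Q_x/∂P_y)(P_y/Q_x) = -5.6000 × (20/2297.06) ≈ -0.05.
ε < 0: complements.

-0.05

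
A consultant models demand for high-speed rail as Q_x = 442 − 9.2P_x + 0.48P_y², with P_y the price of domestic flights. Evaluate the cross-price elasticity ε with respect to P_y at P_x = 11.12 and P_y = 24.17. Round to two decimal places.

0.90

At P_x = 11.12 and P_y = 24.17: Q_x = 620.107.
∂Q_x/∂P_y = 0.96P_y = 0.96(24.17) = 23.2032.
ε = (∂Q_x/∂P_y)(P_y/Q_x) = 23.2032 × (24.17/620.107) ≈ 0.90.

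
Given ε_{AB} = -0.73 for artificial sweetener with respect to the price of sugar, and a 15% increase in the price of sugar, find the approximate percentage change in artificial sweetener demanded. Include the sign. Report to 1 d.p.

-11.0%

%ΔQ ≈ ε × %ΔP of sugar = -0.73 × (15%) = -11.0%.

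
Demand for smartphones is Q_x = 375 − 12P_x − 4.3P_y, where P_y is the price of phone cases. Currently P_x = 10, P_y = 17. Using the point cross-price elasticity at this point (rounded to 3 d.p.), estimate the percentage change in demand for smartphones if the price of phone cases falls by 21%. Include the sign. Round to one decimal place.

At P_x = 10, P_y = 17: Q_x = 181.9.
∂Q_x/∂P_y = -4.3.
ε = (∂Q_x/∂P_y)(P_y/Q_x) = -4.3000 × 17/181.9 ≈ -0.402.
%ΔQ_x ≈ ε × %ΔP_y = -0.402 × (-21%) = 8.4%.

8.4%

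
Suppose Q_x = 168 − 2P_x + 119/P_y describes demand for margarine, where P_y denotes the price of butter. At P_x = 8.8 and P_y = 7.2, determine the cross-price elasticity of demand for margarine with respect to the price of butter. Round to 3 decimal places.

-0.099

At P_x = 8.8 and P_y = 7.2: Q_x = 166.928.
∂Q_x/∂P_y = −119/P_y² = -2.2955.
ε = (∂Q_x/∂P_y)(P_y/Q_x) = -2.2955 × (7.2/166.928) ≈ -0.099.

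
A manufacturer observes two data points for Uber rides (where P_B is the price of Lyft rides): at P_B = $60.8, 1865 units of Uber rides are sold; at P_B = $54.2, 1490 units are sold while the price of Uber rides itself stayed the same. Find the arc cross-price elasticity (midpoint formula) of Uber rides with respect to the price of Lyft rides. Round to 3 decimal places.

1.948

ΔQ_A = 1490 − 1865 = -375; ΔP_B = 54.2 − 60.8 = -6.6.
Midpoints: Q̄_A = 1677.5, P̄_B = 57.50.
ε = (ΔQ_A/Q̄_A)/(ΔP_B/P̄_B) = (-375/1677.5)/(-6.6/57.50) ≈ 1.948.
ε > 0: Uber rides and Lyft rides are substitutes.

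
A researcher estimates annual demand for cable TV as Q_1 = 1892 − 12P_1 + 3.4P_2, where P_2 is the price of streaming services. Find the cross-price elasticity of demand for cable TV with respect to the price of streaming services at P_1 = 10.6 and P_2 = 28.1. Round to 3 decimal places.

0.051

At P_1 = 10.6 and P_2 = 28.1: Q_1 = 1860.34.
∂Q_1/∂P_2 = 3.4.
ε = (∂Q_1/∂P_2)(P_2/Q_1) = 3.4 × (28.1/1860.34) ≈ 0.051.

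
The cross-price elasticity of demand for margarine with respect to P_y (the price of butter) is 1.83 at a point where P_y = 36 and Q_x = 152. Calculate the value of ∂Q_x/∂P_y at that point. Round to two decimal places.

ε = (∂Q_x/∂P_y)·(P_y/Q_x) ⇒ ∂Q_x/∂P_y = ε·Q_x/P_y = 1.83 × 152/36 ≈ 7.73.

7.73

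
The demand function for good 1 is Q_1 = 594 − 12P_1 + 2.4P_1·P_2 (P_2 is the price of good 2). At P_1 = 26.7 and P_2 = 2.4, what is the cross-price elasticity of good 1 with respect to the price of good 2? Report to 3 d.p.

0.360

At P_1 = 26.7 and P_2 = 2.4: Q_1 = 427.392.
∂Q_1/∂P_2 = 2.4P_1 = 2.4(26.7) = 64.0800.
ε = (∂Q_1/∂P_2)(P_2/Q_1) = 64.0800 × (2.4/427.392) ≈ 0.360.
ε > 0: substitutes.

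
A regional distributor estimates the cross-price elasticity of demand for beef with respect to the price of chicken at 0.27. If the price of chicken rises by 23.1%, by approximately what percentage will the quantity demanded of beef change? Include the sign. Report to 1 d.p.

6.2%

%ΔQ ≈ ε × %ΔP of chicken = 0.27 × (23.1%) = 6.2%.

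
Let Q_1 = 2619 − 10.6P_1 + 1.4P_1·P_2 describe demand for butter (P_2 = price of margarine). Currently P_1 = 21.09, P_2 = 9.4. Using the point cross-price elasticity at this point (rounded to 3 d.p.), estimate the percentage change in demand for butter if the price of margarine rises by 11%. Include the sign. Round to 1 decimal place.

At P_1 = 21.09, P_2 = 9.4: Q_1 = 2672.990.
∂Q_1/∂P_2 = 1.4P_1 = 29.5260.
ε = (∂Q_1/∂P_2)(P_2/Q_1) = 29.5260 × 9.4/2672.990 ≈ 0.104.
%ΔQ_1 ≈ ε × %ΔP_2 = 0.104 × (11%) = 1.1%.

1.1%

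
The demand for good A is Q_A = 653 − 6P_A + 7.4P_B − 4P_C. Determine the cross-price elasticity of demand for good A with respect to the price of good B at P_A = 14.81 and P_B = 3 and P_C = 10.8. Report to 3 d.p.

At P_A = 14.81 and P_B = 3 and P_C = 10.8: Q_A = 543.14.
∂Q_A/∂P_B = 7.4.
ε = (∂Q_A/∂P_B)(P_B/Q_A) = 7.4 × (3/543.14) ≈ 0.041.

0.041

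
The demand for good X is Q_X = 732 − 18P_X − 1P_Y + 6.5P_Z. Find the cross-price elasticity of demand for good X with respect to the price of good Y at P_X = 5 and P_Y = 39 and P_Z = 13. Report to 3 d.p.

-0.057

At P_X = 5 and P_Y = 39 and P_Z = 13: Q_X = 687.5.
∂Q_X/∂P_Y = -1.
ε = (∂Q_X/∂P_Y)(P_Y/Q_X) = -1 × (39/687.5) ≈ -0.057.
Since ε < 0, good X and good Y are complements.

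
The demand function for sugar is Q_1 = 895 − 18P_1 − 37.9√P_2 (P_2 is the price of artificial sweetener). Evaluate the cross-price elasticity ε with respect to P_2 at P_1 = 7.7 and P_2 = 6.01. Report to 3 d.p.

-0.070

At P_1 = 7.7 and P_2 = 6.01: Q_1 = 663.487.
∂Q_1/∂P_2 = -37.9/(2√P_2) = -37.9/(2√6.01) = -7.7299.
ε = (∂Q_1/∂P_2)(P_2/Q_1) = -7.7299 × (6.01/663.487) ≈ -0.070.
ε < 0: complements.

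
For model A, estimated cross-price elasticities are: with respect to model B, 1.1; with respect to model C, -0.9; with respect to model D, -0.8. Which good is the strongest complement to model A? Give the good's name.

model C

Complements have ε < 0. The most negative value is -0.9 (model C).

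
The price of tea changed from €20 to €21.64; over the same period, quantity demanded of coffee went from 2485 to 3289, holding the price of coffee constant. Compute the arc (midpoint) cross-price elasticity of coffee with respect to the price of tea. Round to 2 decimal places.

3.54

ΔQ_A = 3289 − 2485 = 804; ΔP_B = 21.64 − 20 = 1.64.
Midpoints: Q̄_A = 2887.0, P̄_B = 20.82.
ε = (ΔQ_A/Q̄_A)/(ΔP_B/P̄_B) = (804/2887.0)/(1.64/20.82) ≈ 3.54.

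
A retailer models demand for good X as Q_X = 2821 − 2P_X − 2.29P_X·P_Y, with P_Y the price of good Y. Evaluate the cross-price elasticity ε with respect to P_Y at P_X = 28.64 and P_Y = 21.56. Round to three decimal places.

-1.048

At P_X = 28.64 and P_Y = 21.56: Q_X = 1349.694.
∂Q_X/∂P_Y = -2.29P_X = -2.29(28.64) = -65.5856.
ε = (∂Q_X/∂P_Y)(P_Y/Q_X) = -65.5856 × (21.56/1349.694) ≈ -1.048.
ε < 0: complements.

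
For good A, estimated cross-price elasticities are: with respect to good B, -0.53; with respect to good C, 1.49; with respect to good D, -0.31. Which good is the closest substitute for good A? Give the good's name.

Substitutes have ε > 0. Among the positive values, 1.49 (good C) is largest.

good C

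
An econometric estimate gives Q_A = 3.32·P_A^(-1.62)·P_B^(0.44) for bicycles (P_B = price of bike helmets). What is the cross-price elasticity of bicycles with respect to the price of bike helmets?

0.44

In a log-linear (constant-elasticity) demand function, the coefficient on the exponent of P_B is the cross-price elasticity.
ε = 0.44. Positive, so bicycles and bike helmets are substitutes.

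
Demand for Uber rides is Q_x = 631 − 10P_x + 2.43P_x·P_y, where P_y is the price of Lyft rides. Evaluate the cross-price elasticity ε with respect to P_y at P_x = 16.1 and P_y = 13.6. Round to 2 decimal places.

0.53

At P_x = 16.1 and P_y = 13.6: Q_x = 1002.073.
∂Q_x/∂P_y = 2.43P_x = 2.43(16.1) = 39.1230.
ε = (∂Q_x/∂P_y)(P_y/Q_x) = 39.1230 × (13.6/1002.073) ≈ 0.53.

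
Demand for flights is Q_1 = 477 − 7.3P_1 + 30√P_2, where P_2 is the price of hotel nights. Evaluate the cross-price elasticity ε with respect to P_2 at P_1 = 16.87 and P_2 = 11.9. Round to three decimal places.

0.113

At P_1 = 16.87 and P_2 = 11.9: Q_1 = 457.338.
∂Q_1/∂P_2 = 30/(2√P_2) = 30/(2√11.9) = 4.3483.
ε = (∂Q_1/∂P_2)(P_2/Q_1) = 4.3483 × (11.9/457.338) ≈ 0.113.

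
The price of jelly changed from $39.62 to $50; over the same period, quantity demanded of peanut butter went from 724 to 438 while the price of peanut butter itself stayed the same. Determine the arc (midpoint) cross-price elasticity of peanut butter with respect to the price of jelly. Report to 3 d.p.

ΔQ_A = 438 − 724 = -286; ΔP_B = 50 − 39.62 = 10.38.
Midpoints: Q̄_A = 581.0, P̄_B = 44.81.
ε = (ΔQ_A/Q̄_A)/(ΔP_B/P̄_B) = (-286/581.0)/(10.38/44.81) ≈ -2.125.

-2.125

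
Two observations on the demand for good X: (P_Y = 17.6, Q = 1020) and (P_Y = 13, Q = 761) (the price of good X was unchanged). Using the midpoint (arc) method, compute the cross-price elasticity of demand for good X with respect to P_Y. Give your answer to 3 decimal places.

0.967

ΔQ_X = 761 − 1020 = -259; ΔP_Y = 13 − 17.6 = -4.6.
Midpoints: Q̄_X = 890.5, P̄_Y = 15.30.
ε = (ΔQ_X/Q̄_X)/(ΔP_Y/P̄_Y) = (-259/890.5)/(-4.6/15.30) ≈ 0.967.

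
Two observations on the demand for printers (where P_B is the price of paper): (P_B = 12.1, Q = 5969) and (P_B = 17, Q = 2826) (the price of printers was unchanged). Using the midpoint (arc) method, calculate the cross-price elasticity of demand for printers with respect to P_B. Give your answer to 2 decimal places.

-2.12

ΔQ_A = 2826 − 5969 = -3143; ΔP_B = 17 − 12.1 = 4.9.
Midpoints: Q̄_A = 4397.5, P̄_B = 14.55.
ε = (ΔQ_A/Q̄_A)/(ΔP_B/P̄_B) = (-3143/4397.5)/(4.9/14.55) ≈ -2.12.
ε < 0: printers and paper are complements.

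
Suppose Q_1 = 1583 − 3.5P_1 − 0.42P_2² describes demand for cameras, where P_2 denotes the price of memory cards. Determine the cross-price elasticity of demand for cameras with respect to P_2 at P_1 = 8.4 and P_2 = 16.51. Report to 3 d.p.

At P_1 = 8.4 and P_2 = 16.51: Q_1 = 1439.116.
∂Q_1/∂P_2 = -0.84P_2 = -0.84(16.51) = -13.8684.
ε = (∂Q_1/∂P_2)(P_2/Q_1) = -13.8684 × (16.51/1439.116) ≈ -0.159.
ε < 0: complements.

-0.159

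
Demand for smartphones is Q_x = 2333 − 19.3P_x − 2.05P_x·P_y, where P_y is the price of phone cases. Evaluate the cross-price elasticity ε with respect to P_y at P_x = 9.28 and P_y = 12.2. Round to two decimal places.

-0.12

At P_x = 9.28 and P_y = 12.2: Q_x = 1921.803.
∂Q_x/∂P_y = -2.05P_x = -2.05(9.28) = -19.0240.
ε = (∂Q_x/∂P_y)(P_y/Q_x) = -19.0240 × (12.2/1921.803) ≈ -0.12.
ε < 0: complements.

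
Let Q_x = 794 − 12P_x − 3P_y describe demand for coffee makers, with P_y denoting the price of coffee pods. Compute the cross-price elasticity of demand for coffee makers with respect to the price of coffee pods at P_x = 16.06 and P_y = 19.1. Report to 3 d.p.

At P_x = 16.06 and P_y = 19.1: Q_x = 543.98.
∂Q_x/∂P_y = -3.
ε = (∂Q_x/∂P_y)(P_y/Q_x) = -3 × (19.1/543.98) ≈ -0.105.

-0.105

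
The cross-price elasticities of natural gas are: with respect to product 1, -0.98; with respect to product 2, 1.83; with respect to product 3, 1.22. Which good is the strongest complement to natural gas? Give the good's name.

Complements have ε < 0. The most negative value is -0.98 (product 1).

product 1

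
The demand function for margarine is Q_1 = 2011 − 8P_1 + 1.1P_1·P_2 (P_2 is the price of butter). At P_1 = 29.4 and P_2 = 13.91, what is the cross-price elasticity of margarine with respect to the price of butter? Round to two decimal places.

0.20

At P_1 = 29.4 and P_2 = 13.91: Q_1 = 2225.649.
∂Q_1/∂P_2 = 1.1P_1 = 1.1(29.4) = 32.3400.
ε = (∂Q_1/∂P_2)(P_2/Q_1) = 32.3400 × (13.91/2225.649) ≈ 0.20.
ε > 0: substitutes.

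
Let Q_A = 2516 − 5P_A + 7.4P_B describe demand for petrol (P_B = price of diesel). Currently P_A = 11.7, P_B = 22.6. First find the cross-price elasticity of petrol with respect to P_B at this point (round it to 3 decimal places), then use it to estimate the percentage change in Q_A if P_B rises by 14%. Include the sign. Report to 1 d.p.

0.9%

At P_A = 11.7, P_B = 22.6: Q_A = 2624.74.
∂Q_A/∂P_B = 7.4.
ε = (∂Q_A/∂P_B)(P_B/Q_A) = 7.4000 × 22.6/2624.74 ≈ 0.064.
%ΔQ_A ≈ ε × %ΔP_B = 0.064 × (14%) = 0.9%.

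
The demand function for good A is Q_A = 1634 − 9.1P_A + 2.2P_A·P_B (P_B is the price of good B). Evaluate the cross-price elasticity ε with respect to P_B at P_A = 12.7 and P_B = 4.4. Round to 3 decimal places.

At P_A = 12.7 and P_B = 4.4: Q_A = 1641.366.
∂Q_A/∂P_B = 2.2P_A = 2.2(12.7) = 27.9400.
ε = (∂Q_A/∂P_B)(P_B/Q_A) = 27.9400 × (4.4/1641.366) ≈ 0.075.

0.075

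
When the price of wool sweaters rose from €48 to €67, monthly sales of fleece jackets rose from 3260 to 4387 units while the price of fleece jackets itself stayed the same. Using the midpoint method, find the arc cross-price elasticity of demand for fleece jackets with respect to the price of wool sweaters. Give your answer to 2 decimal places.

0.89

ΔQ_A = 4387 − 3260 = 1127; ΔP_B = 67 − 48 = 19.
Midpoints: Q̄_A = 3823.5, P̄_B = 57.50.
ε = (ΔQ_A/Q̄_A)/(ΔP_B/P̄_B) = (1127/3823.5)/(19/57.50) ≈ 0.89.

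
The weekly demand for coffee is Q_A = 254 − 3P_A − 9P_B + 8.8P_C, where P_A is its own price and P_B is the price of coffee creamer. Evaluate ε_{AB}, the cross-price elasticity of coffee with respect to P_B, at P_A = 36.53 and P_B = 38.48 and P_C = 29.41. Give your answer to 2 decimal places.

-6.09

At P_A = 36.53 and P_B = 38.48 and P_C = 29.41: Q_A = 56.898.
∂Q_A/∂P_B = -9.
ε = (∂Q_A/∂P_B)(P_B/Q_A) = -9 × (38.48/56.898) ≈ -6.09.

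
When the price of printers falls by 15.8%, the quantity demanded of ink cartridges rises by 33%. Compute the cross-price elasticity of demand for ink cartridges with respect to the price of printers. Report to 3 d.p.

ε = (%ΔQ of ink cartridges) / (%ΔP of printers) = (33%) / (-15.8%) ≈ -2.089.
Negative cross-price elasticity: complements.

-2.089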